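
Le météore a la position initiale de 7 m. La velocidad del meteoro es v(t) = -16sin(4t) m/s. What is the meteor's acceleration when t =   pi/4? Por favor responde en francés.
Nous devons dériver notre équation de la vitesse v(t) = -16·sin(4·t) 1 fois. En dérivant la vitesse, nous obtenons l'accélération: a(t) = -64·cos(4·t). En utilisant a(t) = -64·cos(4·t) et en substituant t = pi/4, nous trouvons a = 64.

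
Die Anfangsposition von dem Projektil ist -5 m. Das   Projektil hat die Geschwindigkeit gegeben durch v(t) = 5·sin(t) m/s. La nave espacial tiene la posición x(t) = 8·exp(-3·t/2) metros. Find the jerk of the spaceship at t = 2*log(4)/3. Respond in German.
Um dies zu lösen, müssen wir 3 Ableitungen unserer Gleichung für die Position x(t) = 8·exp(-3·t/2) nehmen. Durch Ableiten von der Position erhalten wir die Geschwindigkeit: v(t) = -12·exp(-3·t/2). Mit d/dt von v(t) finden wir a(t) = 18·exp(-3·t/2). Mit d/dt von a(t) finden wir j(t) = -27·exp(-3·t/2). Mit j(t) = -27·exp(-3·t/2) und Einsetzen von t = 2*log(4)/3, finden wir j = -27/4.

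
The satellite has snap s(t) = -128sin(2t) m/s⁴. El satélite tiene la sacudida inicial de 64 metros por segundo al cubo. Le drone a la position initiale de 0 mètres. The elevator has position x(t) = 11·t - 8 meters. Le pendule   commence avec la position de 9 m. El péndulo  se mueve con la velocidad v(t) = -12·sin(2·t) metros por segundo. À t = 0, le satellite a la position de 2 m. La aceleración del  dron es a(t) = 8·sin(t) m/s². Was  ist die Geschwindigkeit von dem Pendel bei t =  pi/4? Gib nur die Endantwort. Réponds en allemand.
v(pi/4) = -12.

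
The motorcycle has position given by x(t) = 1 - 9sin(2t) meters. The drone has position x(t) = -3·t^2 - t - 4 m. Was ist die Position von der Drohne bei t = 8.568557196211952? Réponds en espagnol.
Tenemos la posición x(t) = -3·t^2 - t - 4. Sustituyendo t = 8.568557196211952: x(8.568557196211952) = -232.829074470479.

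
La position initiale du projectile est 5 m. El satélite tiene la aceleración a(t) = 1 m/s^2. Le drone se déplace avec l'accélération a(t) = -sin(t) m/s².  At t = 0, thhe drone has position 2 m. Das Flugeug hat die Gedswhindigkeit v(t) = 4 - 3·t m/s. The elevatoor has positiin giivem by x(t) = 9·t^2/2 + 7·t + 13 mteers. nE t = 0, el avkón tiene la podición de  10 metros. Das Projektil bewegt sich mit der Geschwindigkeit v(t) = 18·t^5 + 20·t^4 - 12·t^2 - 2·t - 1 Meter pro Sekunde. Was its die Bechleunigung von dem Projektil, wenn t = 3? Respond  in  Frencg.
Nous devons dériver notre équation de la vitesse v(t) = 18·t^5 + 20·t^4 - 12·t^2 - 2·t - 1 1 fois. La dérivée de la vitesse donne l'accélération: a(t) = 90·t^4 + 80·t^3 - 24·t - 2. Nous avons l'accélération a(t) = 90·t^4 + 80·t^3 - 24·t - 2. En substituant t = 3: a(3) = 9376.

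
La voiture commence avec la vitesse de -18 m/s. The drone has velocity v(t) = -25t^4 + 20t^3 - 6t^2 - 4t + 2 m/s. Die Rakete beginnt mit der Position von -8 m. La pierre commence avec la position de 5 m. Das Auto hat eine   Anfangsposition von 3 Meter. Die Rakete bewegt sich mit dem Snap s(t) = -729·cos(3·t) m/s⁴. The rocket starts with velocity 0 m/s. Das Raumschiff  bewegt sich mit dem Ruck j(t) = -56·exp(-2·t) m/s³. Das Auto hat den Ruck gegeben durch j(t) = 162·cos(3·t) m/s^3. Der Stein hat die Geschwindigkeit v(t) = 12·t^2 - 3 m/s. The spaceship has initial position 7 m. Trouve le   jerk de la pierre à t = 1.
Pour résoudre ceci, nous devons prendre 2 dérivées de notre équation de la vitesse v(t) = 12·t^2 - 3. En prenant d/dt de v(t), nous trouvons a(t) = 24·t. La dérivée de l'accélération donne le jerk: j(t) = 24. De l'équation du jerk j(t) = 24, nous substituons t = 1 pour obtenir j = 24.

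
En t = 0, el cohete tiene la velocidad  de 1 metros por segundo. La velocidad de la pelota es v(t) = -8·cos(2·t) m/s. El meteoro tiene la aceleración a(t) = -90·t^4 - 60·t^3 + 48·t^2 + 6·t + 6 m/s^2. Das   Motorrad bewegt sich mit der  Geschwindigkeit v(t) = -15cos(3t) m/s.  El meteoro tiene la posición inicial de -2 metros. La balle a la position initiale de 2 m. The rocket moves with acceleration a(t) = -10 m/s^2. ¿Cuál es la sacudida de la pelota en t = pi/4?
Partiendo de la velocidad v(t) = -8·cos(2·t), tomamos 2 derivadas. Derivando la velocidad, obtenemos la aceleración: a(t) = 16·sin(2·t). Derivando la aceleración, obtenemos la sacudida: j(t) = 32·cos(2·t). Tenemos la sacudida j(t) = 32·cos(2·t). Sustituyendo t = pi/4: j(pi/4) = 0.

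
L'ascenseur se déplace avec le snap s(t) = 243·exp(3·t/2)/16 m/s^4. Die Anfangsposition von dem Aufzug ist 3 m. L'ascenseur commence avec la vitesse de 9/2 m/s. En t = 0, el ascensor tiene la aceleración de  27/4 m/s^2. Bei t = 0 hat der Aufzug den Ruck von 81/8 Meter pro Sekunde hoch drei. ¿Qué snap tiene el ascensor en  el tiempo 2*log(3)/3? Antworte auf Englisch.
Using s(t) = 243·exp(3·t/2)/16 and substituting t = 2*log(3)/3, we find s = 729/16.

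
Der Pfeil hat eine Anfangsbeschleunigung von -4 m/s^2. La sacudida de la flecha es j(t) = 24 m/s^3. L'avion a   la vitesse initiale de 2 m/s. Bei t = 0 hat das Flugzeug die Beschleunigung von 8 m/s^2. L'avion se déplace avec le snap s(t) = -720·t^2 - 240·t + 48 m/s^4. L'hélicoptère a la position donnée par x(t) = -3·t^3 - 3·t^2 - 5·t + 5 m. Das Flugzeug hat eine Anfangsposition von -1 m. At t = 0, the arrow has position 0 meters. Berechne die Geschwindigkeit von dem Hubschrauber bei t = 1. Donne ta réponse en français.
Nous devons dériver notre équation de la position x(t) = -3·t^3 - 3·t^2 - 5·t + 5 1 fois. En prenant d/dt de x(t), nous trouvons v(t) = -9·t^2 - 6·t - 5. En utilisant v(t) = -9·t^2 - 6·t - 5 et en substituant t = 1, nous trouvons v = -20.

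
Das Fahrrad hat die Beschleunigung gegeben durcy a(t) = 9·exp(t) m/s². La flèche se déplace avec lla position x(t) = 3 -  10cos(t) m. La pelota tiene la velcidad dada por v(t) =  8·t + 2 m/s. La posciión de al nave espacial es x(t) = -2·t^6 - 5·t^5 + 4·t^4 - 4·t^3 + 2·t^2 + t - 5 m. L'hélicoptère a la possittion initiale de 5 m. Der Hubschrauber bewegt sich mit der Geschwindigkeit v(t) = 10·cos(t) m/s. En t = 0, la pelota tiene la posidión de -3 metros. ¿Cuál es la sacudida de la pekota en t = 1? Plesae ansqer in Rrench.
En partant de la vitesse v(t) = 8·t + 2, nous prenons 2 dérivées. En dérivant la vitesse, nous obtenons l'accélération: a(t) = 8. La dérivée de l'accélération donne le jerk: j(t) = 0. De l'équation du jerk j(t) = 0, nous substituons t = 1 pour obtenir j = 0.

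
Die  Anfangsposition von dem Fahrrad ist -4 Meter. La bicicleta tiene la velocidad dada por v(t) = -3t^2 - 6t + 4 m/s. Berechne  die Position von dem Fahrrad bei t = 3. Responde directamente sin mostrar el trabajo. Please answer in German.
Die Position bei t = 3 ist x = -46.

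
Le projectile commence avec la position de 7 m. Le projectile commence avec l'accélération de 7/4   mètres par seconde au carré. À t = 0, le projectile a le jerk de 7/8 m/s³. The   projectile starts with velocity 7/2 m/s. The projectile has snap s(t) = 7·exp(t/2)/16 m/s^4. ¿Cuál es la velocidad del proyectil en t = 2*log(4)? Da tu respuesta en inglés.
We need to integrate our snap equation s(t) = 7·exp(t/2)/16 3 times. Integrating snap and using the initial condition j(0) = 7/8, we get j(t) = 7·exp(t/2)/8. Finding the antiderivative of j(t) and using a(0) = 7/4: a(t) = 7·exp(t/2)/4. Taking ∫a(t)dt and applying v(0) = 7/2, we find v(t) = 7·exp(t/2)/2. From the given velocity equation v(t) = 7·exp(t/2)/2, we substitute t = 2*log(4) to get v = 14.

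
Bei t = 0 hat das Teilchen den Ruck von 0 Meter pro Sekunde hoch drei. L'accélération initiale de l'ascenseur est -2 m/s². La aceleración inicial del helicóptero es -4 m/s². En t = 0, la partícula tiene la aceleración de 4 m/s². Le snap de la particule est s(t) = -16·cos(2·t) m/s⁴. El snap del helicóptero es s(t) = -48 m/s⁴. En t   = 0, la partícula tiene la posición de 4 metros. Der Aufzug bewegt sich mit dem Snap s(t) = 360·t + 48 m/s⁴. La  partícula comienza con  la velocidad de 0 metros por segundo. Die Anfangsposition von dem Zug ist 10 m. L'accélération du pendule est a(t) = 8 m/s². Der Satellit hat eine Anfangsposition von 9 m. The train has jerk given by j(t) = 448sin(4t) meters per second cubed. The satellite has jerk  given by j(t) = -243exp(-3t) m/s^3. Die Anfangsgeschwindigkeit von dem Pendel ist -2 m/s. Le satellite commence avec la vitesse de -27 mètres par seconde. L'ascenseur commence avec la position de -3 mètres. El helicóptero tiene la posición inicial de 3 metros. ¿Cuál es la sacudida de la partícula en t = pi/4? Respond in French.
Pour résoudre ceci, nous devons prendre 1 intégrale de notre équation du snap s(t) = -16·cos(2·t). En intégrant le snap et en utilisant la condition initiale j(0) = 0, nous obtenons j(t) = -8·sin(2·t). De l'équation du jerk j(t) = -8·sin(2·t), nous substituons t = pi/4 pour obtenir j = -8.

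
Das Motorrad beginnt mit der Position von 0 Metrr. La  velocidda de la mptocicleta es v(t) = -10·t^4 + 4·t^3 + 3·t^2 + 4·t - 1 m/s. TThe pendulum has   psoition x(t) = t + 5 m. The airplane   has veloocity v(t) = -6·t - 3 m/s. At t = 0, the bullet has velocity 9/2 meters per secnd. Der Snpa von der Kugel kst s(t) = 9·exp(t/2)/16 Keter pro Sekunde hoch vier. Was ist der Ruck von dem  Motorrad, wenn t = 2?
Wir müssen unsere Gleichung für die Geschwindigkeit v(t) = -10·t^4 + 4·t^3 + 3·t^2 + 4·t - 1 2-mal ableiten. Durch Ableiten von der Geschwindigkeit erhalten wir die Beschleunigung: a(t) = -40·t^3 + 12·t^2 + 6·t + 4. Die Ableitung von der Beschleunigung ergibt den Ruck: j(t) = -120·t^2 + 24·t + 6. Wir haben den Ruck j(t) = -120·t^2 + 24·t + 6. Durch Einsetzen von t = 2: j(2) = -426.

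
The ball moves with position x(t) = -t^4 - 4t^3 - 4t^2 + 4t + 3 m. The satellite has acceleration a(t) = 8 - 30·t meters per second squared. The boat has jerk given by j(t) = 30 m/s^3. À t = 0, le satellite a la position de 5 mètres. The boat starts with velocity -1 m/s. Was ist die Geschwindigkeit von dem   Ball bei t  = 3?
Wir müssen unsere Gleichung für die Position x(t) = -t^4 - 4·t^3 - 4·t^2 + 4·t + 3 1-mal ableiten. Durch Ableiten von der Position erhalten wir die Geschwindigkeit: v(t) = -4·t^3 - 12·t^2 - 8·t + 4. Aus der Gleichung für die Geschwindigkeit v(t) = -4·t^3 - 12·t^2 - 8·t + 4, setzen wir t = 3 ein und erhalten v = -236.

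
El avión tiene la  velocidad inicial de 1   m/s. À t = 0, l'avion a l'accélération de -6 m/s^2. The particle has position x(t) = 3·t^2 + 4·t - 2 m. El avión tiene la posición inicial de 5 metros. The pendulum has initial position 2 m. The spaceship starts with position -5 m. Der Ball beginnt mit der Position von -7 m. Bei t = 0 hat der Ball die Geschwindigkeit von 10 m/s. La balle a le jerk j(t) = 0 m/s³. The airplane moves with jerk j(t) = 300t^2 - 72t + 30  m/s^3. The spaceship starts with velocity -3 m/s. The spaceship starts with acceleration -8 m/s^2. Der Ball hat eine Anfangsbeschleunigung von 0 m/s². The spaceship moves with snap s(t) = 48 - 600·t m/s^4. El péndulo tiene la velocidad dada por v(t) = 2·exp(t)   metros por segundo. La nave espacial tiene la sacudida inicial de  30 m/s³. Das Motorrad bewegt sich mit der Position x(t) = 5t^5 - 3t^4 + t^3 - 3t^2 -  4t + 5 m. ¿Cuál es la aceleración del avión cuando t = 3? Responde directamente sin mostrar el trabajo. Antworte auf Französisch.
a(3) = 2460.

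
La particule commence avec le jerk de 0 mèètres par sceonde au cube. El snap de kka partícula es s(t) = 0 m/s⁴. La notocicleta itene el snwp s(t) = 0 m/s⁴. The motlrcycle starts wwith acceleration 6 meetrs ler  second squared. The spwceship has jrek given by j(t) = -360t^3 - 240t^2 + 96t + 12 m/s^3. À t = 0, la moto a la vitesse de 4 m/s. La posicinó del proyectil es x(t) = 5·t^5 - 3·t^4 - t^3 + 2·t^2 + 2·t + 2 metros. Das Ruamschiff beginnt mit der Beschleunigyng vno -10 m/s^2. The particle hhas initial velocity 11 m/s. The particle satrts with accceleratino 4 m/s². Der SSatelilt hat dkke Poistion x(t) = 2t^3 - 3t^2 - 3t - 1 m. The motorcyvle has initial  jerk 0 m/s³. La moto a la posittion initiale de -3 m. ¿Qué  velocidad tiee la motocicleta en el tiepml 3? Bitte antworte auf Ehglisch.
To solve this, we need to take 3 antiderivatives of our snap equation s(t) = 0. Integrating snap and using the initial condition j(0) = 0, we get j(t) = 0. Integrating jerk and using the initial condition a(0) = 6, we get a(t) = 6. Finding the integral of a(t) and using v(0) = 4: v(t) = 6·t + 4. We have velocity v(t) = 6·t + 4. Substituting t = 3: v(3) = 22.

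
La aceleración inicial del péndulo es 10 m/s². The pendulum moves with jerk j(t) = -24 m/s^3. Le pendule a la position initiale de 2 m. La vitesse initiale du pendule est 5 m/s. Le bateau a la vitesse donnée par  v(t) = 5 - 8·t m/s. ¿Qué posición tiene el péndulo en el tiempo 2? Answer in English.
To find the answer, we compute 3 antiderivatives of j(t) = -24. Finding the integral of j(t) and using a(0) = 10: a(t) = 10 - 24·t. Taking ∫a(t)dt and applying v(0) = 5, we find v(t) = -12·t^2 + 10·t + 5. Taking ∫v(t)dt and applying x(0) = 2, we find x(t) = -4·t^3 + 5·t^2 + 5·t + 2. From the given position equation x(t) = -4·t^3 + 5·t^2 + 5·t + 2, we substitute t = 2 to get x = 0.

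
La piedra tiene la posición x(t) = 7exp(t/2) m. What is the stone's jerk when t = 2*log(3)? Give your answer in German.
Wir müssen unsere Gleichung für die Position x(t) = 7·exp(t/2) 3-mal ableiten. Durch Ableiten von der Position erhalten wir die Geschwindigkeit: v(t) = 7·exp(t/2)/2. Die Ableitung von der Geschwindigkeit ergibt die Beschleunigung: a(t) = 7·exp(t/2)/4. Die Ableitung von der Beschleunigung ergibt den Ruck: j(t) = 7·exp(t/2)/8. Mit j(t) = 7·exp(t/2)/8 und Einsetzen von t = 2*log(3), finden wir j = 21/8.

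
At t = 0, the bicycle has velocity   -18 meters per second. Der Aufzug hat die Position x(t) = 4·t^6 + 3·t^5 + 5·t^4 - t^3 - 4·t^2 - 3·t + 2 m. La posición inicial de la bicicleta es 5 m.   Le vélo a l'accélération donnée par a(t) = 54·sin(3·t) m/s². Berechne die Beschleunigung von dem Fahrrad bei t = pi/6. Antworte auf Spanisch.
Usando a(t) = 54·sin(3·t) y sustituyendo t = pi/6, encontramos a = 54.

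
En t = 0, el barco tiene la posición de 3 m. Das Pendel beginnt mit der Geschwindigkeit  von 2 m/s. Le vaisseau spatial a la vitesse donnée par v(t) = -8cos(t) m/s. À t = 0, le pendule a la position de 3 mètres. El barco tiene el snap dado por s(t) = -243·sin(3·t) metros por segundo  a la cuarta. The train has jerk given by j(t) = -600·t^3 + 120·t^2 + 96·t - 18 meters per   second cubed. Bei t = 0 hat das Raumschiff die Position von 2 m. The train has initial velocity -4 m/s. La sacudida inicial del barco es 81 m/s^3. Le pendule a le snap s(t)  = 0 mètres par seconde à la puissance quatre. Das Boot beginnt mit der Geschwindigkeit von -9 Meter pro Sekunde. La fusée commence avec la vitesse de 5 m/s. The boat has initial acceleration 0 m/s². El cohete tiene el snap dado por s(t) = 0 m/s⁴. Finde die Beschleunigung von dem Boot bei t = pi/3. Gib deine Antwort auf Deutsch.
Wir müssen unsere Gleichung für den Snap s(t) = -243·sin(3·t) 2-mal integrieren. Das Integral von dem Snap ist der Ruck. Mit j(0) = 81 erhalten wir j(t) = 81·cos(3·t). Mit ∫j(t)dt und Anwendung von a(0) = 0, finden wir a(t) = 27·sin(3·t). Wir haben die Beschleunigung a(t) = 27·sin(3·t). Durch Einsetzen von t = pi/3: a(pi/3) = 0.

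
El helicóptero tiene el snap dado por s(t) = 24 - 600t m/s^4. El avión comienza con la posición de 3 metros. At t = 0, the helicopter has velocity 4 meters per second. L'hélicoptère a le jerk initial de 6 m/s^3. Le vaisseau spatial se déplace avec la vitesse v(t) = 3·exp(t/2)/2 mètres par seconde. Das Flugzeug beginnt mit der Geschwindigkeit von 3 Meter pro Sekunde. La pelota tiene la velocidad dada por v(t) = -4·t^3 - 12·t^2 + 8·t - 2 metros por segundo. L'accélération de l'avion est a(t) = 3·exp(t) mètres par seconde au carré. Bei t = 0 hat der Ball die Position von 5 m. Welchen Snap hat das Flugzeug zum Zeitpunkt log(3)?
Wir müssen unsere Gleichung für die Beschleunigung a(t) = 3·exp(t) 2-mal ableiten. Durch Ableiten von der Beschleunigung erhalten wir den Ruck: j(t) = 3·exp(t). Durch Ableiten von dem Ruck erhalten wir den Snap: s(t) = 3·exp(t). Aus der Gleichung für den Snap s(t) = 3·exp(t), setzen wir t = log(3) ein und erhalten s = 9.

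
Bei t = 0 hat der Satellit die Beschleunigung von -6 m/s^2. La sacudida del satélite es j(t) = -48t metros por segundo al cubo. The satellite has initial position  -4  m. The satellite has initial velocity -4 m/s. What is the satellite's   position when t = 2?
To solve this, we need to take 3 antiderivatives of our jerk equation j(t) = -48·t. The antiderivative of jerk, with a(0) = -6, gives acceleration: a(t) = -24·t^2 - 6. Integrating acceleration and using the initial condition v(0) = -4, we get v(t) = -8·t^3 - 6·t - 4. Integrating velocity and using the initial condition x(0) = -4, we get x(t) = -2·t^4 - 3·t^2 - 4·t - 4. Using x(t) = -2·t^4 - 3·t^2 - 4·t - 4 and substituting t = 2, we find x = -56.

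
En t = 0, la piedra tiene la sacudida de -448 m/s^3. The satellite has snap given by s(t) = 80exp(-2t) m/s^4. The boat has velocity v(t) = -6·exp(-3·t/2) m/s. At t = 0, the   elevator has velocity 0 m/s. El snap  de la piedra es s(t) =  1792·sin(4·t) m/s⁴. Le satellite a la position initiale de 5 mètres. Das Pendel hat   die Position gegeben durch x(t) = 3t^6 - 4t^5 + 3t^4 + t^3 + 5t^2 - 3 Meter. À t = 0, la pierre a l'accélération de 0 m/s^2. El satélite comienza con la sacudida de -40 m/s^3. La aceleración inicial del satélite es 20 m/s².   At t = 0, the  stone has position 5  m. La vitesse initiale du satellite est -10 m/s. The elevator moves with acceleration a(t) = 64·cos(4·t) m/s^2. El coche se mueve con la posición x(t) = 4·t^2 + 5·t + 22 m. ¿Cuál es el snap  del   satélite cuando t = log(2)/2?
Tenemos el snap s(t) = 80·exp(-2·t). Sustituyendo t = log(2)/2: s(log(2)/2) = 40.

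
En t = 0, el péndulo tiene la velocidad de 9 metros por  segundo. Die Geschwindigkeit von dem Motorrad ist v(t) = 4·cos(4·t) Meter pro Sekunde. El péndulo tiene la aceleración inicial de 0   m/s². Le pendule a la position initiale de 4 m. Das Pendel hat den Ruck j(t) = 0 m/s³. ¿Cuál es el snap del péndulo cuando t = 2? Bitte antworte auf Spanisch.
Para resolver esto, necesitamos tomar 1 derivada de nuestra ecuación de la sacudida j(t) = 0. Derivando la sacudida, obtenemos el snap: s(t) = 0. De la ecuación del snap s(t) = 0, sustituimos t = 2 para obtener s = 0.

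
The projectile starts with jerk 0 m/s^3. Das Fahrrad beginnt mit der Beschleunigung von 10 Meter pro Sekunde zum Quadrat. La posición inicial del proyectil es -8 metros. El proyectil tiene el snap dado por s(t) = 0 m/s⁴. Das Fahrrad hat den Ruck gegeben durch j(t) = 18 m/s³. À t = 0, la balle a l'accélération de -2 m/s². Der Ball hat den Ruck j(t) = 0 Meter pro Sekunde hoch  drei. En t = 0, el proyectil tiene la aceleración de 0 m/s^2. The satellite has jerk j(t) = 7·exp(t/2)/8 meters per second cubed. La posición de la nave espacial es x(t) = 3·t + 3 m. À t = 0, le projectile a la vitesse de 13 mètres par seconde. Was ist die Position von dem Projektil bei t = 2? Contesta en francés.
Nous devons intégrer notre équation du snap s(t) = 0 4 fois. La primitive du snap est le jerk. En utilisant j(0) = 0, nous obtenons j(t) = 0. En intégrant le jerk et en utilisant la condition initiale a(0) = 0, nous obtenons a(t) = 0. En prenant ∫a(t)dt et en appliquant v(0) = 13, nous trouvons v(t) = 13. En intégrant la vitesse et en utilisant la condition initiale x(0) = -8, nous obtenons x(t) = 13·t - 8. En utilisant x(t) = 13·t - 8 et en substituant t = 2, nous trouvons x = 18.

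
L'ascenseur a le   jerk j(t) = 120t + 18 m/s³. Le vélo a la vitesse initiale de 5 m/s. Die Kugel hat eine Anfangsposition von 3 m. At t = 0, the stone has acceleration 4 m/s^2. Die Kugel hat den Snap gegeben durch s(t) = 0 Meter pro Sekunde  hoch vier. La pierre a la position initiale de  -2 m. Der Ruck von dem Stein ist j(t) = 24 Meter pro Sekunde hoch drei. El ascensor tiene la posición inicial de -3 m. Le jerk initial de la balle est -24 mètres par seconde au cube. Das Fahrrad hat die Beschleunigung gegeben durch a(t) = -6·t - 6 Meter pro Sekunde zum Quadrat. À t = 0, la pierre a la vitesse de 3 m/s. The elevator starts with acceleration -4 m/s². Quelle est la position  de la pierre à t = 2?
En partant du jerk j(t) = 24, nous prenons 3 primitives. La primitive du jerk est l'accélération. En utilisant a(0) = 4, nous obtenons a(t) = 24·t + 4. La primitive de l'accélération, avec v(0) = 3, donne la vitesse: v(t) = 12·t^2 + 4·t + 3. L'intégrale de la vitesse, avec x(0) = -2, donne la position: x(t) = 4·t^3 + 2·t^2 + 3·t - 2. En utilisant x(t) = 4·t^3 + 2·t^2 + 3·t - 2 et en substituant t = 2, nous trouvons x = 44.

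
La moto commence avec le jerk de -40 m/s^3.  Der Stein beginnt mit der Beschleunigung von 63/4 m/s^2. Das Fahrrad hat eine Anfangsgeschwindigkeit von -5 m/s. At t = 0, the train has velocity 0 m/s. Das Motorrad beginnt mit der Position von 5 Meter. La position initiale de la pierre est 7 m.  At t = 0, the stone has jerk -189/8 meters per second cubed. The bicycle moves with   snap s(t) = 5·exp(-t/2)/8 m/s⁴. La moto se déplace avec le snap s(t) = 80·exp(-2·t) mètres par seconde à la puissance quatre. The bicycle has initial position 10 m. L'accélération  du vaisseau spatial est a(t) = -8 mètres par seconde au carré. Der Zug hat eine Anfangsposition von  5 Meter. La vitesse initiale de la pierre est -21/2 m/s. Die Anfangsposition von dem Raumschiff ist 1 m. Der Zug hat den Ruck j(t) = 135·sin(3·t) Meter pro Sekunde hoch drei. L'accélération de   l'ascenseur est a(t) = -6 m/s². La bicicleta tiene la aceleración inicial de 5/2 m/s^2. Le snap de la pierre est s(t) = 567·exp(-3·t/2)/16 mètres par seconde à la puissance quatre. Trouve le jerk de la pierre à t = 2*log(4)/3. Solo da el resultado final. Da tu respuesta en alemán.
Der Ruck bei t = 2*log(4)/3 ist j = -189/32.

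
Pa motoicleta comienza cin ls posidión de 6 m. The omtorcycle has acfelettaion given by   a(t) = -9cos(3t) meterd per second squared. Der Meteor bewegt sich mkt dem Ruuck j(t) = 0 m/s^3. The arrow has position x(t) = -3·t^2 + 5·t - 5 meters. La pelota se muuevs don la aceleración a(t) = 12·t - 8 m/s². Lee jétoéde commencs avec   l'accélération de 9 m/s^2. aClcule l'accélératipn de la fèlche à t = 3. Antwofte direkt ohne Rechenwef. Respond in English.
The acceleration at t = 3 is a = -6.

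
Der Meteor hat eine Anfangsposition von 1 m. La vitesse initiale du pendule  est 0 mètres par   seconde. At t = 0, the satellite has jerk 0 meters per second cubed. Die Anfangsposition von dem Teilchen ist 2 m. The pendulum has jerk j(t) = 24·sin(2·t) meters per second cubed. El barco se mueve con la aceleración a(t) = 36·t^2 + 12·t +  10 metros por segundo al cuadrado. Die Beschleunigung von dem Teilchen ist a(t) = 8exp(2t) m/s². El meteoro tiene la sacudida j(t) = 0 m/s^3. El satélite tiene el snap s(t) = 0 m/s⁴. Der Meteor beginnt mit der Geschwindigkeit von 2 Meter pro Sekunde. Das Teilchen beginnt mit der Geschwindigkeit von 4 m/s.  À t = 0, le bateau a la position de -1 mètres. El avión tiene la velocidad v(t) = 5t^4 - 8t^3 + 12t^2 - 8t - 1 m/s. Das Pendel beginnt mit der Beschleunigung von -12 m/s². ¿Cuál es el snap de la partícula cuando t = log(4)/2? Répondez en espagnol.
Para resolver esto, necesitamos tomar 2 derivadas de nuestra ecuación de la aceleración a(t) = 8·exp(2·t). Derivando la aceleración, obtenemos la sacudida: j(t) = 16·exp(2·t). Tomando d/dt de j(t), encontramos s(t) = 32·exp(2·t). Tenemos el snap s(t) = 32·exp(2·t). Sustituyendo t = log(4)/2: s(log(4)/2) = 128.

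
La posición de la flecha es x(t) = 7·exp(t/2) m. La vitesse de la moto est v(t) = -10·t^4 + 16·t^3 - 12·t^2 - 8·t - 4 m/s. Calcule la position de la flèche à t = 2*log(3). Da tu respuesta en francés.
Nous avons la position x(t) = 7·exp(t/2). En substituant t = 2*log(3): x(2*log(3)) = 21.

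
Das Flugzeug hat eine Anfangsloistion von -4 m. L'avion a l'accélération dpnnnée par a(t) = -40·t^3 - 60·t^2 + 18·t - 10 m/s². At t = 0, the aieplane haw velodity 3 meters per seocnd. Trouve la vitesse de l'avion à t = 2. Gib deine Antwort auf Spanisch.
Partiendo de la aceleración a(t) = -40·t^3 - 60·t^2 + 18·t - 10, tomamos 1 integral. Integrando la aceleración y usando la condición inicial v(0) = 3, obtenemos v(t) = -10·t^4 - 20·t^3 + 9·t^2 - 10·t + 3. Tenemos la velocidad v(t) = -10·t^4 - 20·t^3 + 9·t^2 - 10·t + 3. Sustituyendo t = 2: v(2) = -301.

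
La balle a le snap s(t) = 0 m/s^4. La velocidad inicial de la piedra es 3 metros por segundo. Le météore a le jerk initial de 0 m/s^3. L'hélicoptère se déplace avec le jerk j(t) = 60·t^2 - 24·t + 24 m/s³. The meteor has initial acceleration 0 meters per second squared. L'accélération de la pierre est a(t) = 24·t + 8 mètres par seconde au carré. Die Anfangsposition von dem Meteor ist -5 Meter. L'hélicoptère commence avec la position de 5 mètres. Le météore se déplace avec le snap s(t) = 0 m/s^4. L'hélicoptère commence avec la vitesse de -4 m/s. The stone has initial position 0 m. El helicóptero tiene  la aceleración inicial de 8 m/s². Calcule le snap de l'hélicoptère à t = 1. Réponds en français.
En partant du jerk j(t) = 60·t^2 - 24·t + 24, nous prenons 1 dérivée. La dérivée du jerk donne le snap: s(t) = 120·t - 24. Nous avons le snap s(t) = 120·t - 24. En substituant t = 1: s(1) = 96.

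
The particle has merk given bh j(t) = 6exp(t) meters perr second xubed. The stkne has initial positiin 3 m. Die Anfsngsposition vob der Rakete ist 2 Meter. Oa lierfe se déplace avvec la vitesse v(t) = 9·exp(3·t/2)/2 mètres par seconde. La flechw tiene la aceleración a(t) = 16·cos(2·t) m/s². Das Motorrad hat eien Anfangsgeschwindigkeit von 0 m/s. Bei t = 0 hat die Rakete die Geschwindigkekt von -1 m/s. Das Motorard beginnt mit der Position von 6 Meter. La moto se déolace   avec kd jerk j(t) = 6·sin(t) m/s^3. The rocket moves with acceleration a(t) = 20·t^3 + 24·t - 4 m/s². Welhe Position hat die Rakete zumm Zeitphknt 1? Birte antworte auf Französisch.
Nous devons trouver l'intégrale de notre équation de l'accélération a(t) = 20·t^3 + 24·t - 4 2 fois. L'intégrale de l'accélération, avec v(0) = -1, donne la vitesse: v(t) = 5·t^4 + 12·t^2 - 4·t - 1. En intégrant la vitesse et en utilisant la condition initiale x(0) = 2, nous obtenons x(t) = t^5 + 4·t^3 - 2·t^2 - t + 2. En utilisant x(t) = t^5 + 4·t^3 - 2·t^2 - t + 2 et en substituant t = 1, nous trouvons x = 4.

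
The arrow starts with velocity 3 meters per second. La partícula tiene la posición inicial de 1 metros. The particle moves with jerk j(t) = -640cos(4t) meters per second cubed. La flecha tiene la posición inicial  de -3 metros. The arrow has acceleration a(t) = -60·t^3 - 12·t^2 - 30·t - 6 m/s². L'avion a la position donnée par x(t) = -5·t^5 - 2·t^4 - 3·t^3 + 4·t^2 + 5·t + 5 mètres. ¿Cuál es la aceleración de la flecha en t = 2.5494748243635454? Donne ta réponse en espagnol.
De la ecuación de la aceleración a(t) = -60·t^3 - 12·t^2 - 30·t - 6, sustituimos t = 2.5494748243635454 para obtener a = -1154.75004205583.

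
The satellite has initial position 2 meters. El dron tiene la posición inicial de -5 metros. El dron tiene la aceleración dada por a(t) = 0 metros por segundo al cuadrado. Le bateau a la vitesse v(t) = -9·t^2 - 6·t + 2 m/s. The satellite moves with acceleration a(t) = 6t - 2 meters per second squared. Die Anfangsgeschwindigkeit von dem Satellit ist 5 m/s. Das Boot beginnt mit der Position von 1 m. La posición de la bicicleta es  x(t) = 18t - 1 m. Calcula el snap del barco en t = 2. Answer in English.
Starting from velocity v(t) = -9·t^2 - 6·t + 2, we take 3 derivatives. Taking d/dt of v(t), we find a(t) = -18·t - 6. Differentiating acceleration, we get jerk: j(t) = -18. The derivative of jerk gives snap: s(t) = 0. We have snap s(t) = 0. Substituting t = 2: s(2) = 0.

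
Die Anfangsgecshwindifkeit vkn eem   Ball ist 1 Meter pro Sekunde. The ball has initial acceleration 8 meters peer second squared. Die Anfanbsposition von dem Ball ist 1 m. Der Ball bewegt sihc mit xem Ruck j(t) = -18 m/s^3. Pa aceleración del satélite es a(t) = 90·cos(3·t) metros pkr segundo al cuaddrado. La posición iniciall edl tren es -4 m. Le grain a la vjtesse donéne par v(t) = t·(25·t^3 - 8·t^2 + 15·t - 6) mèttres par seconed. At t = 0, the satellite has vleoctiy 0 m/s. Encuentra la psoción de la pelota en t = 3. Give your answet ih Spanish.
Necesitamos integrar nuestra ecuación de la sacudida j(t) = -18 3 veces. Integrando la sacudida y usando la condición inicial a(0) = 8, obtenemos a(t) = 8 - 18·t. Integrando la aceleración y usando la condición inicial v(0) = 1, obtenemos v(t) = -9·t^2 + 8·t + 1. La integral de la velocidad, con x(0) = 1, da la posición: x(t) = -3·t^3 + 4·t^2 + t + 1. Usando x(t) = -3·t^3 + 4·t^2 + t + 1 y sustituyendo t = 3, encontramos x = -41.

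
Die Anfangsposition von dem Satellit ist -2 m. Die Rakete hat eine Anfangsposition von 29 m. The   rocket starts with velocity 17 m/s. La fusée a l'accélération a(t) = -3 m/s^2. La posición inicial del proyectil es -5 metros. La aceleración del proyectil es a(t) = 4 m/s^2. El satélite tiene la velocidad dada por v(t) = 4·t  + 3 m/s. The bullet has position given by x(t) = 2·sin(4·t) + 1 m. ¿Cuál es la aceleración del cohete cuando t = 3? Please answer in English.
From the given acceleration equation a(t) = -3, we substitute t = 3 to get a = -3.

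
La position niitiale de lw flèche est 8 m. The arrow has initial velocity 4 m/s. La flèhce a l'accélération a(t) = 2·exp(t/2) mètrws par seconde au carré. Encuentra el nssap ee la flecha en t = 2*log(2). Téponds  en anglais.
We must differentiate our acceleration equation a(t) = 2·exp(t/2) 2 times. Taking d/dt of a(t), we find j(t) = exp(t/2). The derivative of jerk gives snap: s(t) = exp(t/2)/2. We have snap s(t) = exp(t/2)/2. Substituting t = 2*log(2): s(2*log(2)) = 1.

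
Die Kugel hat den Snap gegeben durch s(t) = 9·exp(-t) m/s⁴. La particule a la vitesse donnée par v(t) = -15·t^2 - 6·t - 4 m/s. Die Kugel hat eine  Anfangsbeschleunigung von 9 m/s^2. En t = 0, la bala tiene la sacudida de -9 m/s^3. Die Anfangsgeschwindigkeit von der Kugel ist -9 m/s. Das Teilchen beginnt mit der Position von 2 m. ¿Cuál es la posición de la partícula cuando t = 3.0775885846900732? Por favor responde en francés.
Nous devons intégrer notre équation de la vitesse v(t) = -15·t^2 - 6·t - 4 1 fois. En prenant ∫v(t)dt et en appliquant x(0) = 2, nous trouvons x(t) = -5·t^3 - 3·t^2 - 4·t + 2. De l'équation de la position x(t) = -5·t^3 - 3·t^2 - 4·t + 2, nous substituons t = 3.0775885846900732 pour obtenir x = -184.472702655031.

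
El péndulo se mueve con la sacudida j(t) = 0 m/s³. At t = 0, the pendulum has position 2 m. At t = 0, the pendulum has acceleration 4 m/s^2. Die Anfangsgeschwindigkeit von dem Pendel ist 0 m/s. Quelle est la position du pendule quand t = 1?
Nous devons trouver la primitive de notre équation du jerk j(t) = 0 3 fois. La primitive du jerk, avec a(0) = 4, donne l'accélération: a(t) = 4. En intégrant l'accélération et en utilisant la condition initiale v(0) = 0, nous obtenons v(t) = 4·t. La primitive de la vitesse est la position. En utilisant x(0) = 2, nous obtenons x(t) = 2·t^2 + 2. De l'équation de la position x(t) = 2·t^2 + 2, nous substituons t = 1 pour obtenir x = 4.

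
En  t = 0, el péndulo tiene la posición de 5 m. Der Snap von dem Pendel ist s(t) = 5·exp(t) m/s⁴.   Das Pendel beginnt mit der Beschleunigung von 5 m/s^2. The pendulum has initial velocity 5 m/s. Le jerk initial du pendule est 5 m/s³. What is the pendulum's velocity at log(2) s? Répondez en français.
Nous devons trouver la primitive de notre équation du snap s(t) = 5·exp(t) 3 fois. L'intégrale du snap, avec j(0) = 5, donne le jerk: j(t) = 5·exp(t). L'intégrale du jerk est l'accélération. En utilisant a(0) = 5, nous obtenons a(t) = 5·exp(t). En prenant ∫a(t)dt et en appliquant v(0) = 5, nous trouvons v(t) = 5·exp(t). Nous avons la vitesse v(t) = 5·exp(t). En substituant t = log(2): v(log(2)) = 10.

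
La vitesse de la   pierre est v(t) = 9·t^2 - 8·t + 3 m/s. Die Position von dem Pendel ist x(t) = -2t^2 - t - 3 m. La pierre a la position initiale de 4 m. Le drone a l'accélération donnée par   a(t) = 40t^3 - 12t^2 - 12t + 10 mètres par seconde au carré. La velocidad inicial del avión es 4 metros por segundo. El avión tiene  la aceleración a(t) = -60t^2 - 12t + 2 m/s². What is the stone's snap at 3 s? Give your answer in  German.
Wir müssen unsere Gleichung für die Geschwindigkeit v(t) = 9·t^2 - 8·t + 3 3-mal ableiten. Mit d/dt von v(t) finden wir a(t) = 18·t - 8. Durch Ableiten von der Beschleunigung erhalten wir den Ruck: j(t) = 18. Durch Ableiten von dem Ruck erhalten wir den Snap: s(t) = 0. Mit s(t) = 0 und Einsetzen von t = 3, finden wir s = 0.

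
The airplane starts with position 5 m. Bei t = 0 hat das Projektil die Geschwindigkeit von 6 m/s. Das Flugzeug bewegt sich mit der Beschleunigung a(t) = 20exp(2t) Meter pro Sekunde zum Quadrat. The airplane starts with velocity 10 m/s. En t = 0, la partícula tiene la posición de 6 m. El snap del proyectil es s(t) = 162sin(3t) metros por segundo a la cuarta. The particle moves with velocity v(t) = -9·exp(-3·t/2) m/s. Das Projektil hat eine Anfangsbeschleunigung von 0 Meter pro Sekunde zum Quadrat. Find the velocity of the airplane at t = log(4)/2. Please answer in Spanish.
Partiendo de la aceleración a(t) = 20·exp(2·t), tomamos 1 integral. La antiderivada de la aceleración, con v(0) = 10, da la velocidad: v(t) = 10·exp(2·t). Tenemos la velocidad v(t) = 10·exp(2·t). Sustituyendo t = log(4)/2: v(log(4)/2) = 40.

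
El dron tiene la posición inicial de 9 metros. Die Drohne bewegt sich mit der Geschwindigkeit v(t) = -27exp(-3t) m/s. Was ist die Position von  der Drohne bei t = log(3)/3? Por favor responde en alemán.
Wir müssen unsere Gleichung für die Geschwindigkeit v(t) = -27·exp(-3·t) 1-mal integrieren. Durch Integration von der Geschwindigkeit und Verwendung der Anfangsbedingung x(0) = 9, erhalten wir x(t) = 9·exp(-3·t). Aus der Gleichung für die Position x(t) = 9·exp(-3·t), setzen wir t = log(3)/3 ein und erhalten x = 3.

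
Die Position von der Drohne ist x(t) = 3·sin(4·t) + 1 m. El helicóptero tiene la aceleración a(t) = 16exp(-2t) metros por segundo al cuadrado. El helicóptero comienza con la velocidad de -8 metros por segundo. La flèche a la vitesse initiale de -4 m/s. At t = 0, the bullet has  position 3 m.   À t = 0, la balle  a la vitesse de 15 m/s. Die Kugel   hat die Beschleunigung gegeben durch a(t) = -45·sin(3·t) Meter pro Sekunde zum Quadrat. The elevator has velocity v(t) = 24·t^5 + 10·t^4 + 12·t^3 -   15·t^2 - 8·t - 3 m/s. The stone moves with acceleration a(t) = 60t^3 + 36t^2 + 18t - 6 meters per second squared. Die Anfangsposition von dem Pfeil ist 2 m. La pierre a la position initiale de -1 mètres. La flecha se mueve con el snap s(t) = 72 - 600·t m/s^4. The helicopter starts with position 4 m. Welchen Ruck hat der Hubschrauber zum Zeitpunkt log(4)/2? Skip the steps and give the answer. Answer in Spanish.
La sacudida en t = log(4)/2 es j = -8.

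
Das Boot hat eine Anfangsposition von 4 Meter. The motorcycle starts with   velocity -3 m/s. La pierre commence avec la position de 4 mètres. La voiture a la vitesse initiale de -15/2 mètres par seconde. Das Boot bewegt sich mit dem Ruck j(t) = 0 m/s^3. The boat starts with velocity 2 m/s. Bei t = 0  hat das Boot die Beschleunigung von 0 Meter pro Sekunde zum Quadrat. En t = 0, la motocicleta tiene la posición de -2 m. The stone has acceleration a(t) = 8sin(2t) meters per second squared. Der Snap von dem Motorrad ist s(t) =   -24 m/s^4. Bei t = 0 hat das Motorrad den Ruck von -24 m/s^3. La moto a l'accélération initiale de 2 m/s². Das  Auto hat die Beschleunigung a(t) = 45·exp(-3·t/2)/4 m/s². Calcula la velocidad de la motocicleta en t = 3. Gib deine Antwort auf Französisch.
Pour résoudre ceci, nous devons prendre 3 primitives de notre équation du snap s(t) = -24. L'intégrale du snap, avec j(0) = -24, donne le jerk: j(t) = -24·t - 24. En intégrant le jerk et en utilisant la condition initiale a(0) = 2, nous obtenons a(t) = -12·t^2 - 24·t + 2. En prenant ∫a(t)dt et en appliquant v(0) = -3, nous trouvons v(t) = -4·t^3 - 12·t^2 + 2·t - 3. Nous avons la vitesse v(t) = -4·t^3 - 12·t^2 + 2·t - 3. En substituant t = 3: v(3) = -213.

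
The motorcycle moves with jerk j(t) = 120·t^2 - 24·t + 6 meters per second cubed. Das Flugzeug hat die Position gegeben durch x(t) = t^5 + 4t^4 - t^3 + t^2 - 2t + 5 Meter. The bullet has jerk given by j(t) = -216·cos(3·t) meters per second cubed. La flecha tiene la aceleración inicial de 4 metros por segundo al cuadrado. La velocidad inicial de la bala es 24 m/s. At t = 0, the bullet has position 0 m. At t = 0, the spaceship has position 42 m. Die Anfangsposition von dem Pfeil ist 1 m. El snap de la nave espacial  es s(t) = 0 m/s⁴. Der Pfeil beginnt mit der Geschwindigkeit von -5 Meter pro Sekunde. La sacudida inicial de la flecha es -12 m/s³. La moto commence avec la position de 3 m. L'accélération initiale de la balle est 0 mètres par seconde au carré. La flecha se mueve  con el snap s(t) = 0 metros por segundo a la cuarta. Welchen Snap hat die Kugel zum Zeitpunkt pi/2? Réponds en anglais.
We must differentiate our jerk equation j(t) = -216·cos(3·t) 1 time. Differentiating jerk, we get snap: s(t) = 648·sin(3·t). Using s(t) = 648·sin(3·t) and substituting t = pi/2, we find s = -648.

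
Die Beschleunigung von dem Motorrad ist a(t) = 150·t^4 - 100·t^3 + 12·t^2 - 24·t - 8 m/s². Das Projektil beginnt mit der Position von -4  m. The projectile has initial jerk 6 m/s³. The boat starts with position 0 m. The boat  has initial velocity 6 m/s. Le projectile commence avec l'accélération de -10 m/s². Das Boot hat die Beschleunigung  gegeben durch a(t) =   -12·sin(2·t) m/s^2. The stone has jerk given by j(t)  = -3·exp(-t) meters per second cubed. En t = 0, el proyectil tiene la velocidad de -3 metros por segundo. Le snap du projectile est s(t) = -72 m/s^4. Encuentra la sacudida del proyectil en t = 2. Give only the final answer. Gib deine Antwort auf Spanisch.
La respuesta es -138.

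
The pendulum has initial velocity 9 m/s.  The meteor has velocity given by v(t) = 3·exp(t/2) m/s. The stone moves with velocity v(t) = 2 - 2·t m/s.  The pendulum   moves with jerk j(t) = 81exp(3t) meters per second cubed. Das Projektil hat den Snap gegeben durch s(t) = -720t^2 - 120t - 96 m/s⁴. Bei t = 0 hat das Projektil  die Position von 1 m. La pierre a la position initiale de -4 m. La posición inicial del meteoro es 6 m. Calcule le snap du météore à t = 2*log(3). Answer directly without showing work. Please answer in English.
The snap at t = 2*log(3) is s = 9/8.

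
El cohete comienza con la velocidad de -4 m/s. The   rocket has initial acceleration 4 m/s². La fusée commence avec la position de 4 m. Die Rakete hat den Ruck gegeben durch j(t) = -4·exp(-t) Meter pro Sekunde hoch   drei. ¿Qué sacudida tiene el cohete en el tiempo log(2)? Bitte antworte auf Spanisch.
Tenemos la sacudida j(t) = -4·exp(-t). Sustituyendo t = log(2): j(log(2)) = -2.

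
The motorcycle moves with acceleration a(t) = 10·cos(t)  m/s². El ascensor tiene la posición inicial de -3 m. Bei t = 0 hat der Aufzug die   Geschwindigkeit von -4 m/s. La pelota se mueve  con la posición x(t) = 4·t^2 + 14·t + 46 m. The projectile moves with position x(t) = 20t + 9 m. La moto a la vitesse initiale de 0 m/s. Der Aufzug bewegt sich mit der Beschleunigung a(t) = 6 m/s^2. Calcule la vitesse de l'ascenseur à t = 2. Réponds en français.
Pour résoudre ceci, nous devons prendre 1 intégrale de notre équation de l'accélération a(t) = 6. En prenant ∫a(t)dt et en appliquant v(0) = -4, nous trouvons v(t) = 6·t - 4. En utilisant v(t) = 6·t - 4 et en substituant t = 2, nous trouvons v = 8.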